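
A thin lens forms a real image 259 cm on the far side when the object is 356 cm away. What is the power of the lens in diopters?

P = +0.667 D

d_i = +259 cm.
1/f = 1/d_o + 1/d_i = 1/(356) + 1/(259) = 0.006670 cm⁻¹.
f = 149.9 cm = 1.499 m, so P = 1/f = +0.667 D.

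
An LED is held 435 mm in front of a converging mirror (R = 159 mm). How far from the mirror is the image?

97.3 mm

f = R/2 = 159/2 = 79.50 mm.
Mirror equation: 1/v = 1/f − 1/u = 1/(79.50) − 1/(435) = 0.01258 − 0.002299 = 0.01028, so v = 97.3 mm.
The image is real, inverted and reduced, in front of the mirror.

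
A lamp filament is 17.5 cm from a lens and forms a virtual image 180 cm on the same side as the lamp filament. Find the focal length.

f = 19.4 cm (converging)

Virtual image ⇒ d_i = −180 cm.
1/f = 1/d_o + 1/d_i = 1/(17.5) + 1/(-180) = 0.05159, so f = 19.4 cm.
Since f is positive, the lens is converging.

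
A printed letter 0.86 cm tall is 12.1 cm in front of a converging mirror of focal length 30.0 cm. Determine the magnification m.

1/d_i = 1/f − 1/d_o = 1/(30.00) − 1/(12.1) = -0.04931, so d_i = -20.28 cm.
m = −d_i/d_o = −(-20.28)/(12.1) = +1.68.
The image is virtual, upright and enlarged, behind the mirror.

m = +1.68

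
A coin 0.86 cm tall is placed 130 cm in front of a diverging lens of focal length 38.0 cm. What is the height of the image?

For a diverging lens, f = -38.0 cm.
1/d_i = 1/f − 1/d_o = 1/(-38.00) − 1/(130) = -0.03401, so d_i = -29.40 cm.
m = −d_i/d_o = +0.2262.
|h_i| = |m|·h_o = 0.2262 × 0.86 = 0.195 cm. The image is virtual, upright and reduced, on the same side as the object.

0.195 cm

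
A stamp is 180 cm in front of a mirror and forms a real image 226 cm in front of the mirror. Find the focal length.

f = 100 cm (concave)

Real image ⇒ d_i = +226 cm.
1/f = 1/d_o + 1/d_i = 1/(180) + 1/(226) = 0.009980, so f = 100 cm.
Since f is positive, the mirror is concave.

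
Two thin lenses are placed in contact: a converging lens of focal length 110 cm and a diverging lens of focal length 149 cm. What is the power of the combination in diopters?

P₁ = 1/f₁ = 1/(1.10 m) = +0.9091 D; P₂ = 1/f₂ = 1/(-1.49 m) = -0.6711 D.
For thin lenses in contact, P = P₁ + P₂ = (+0.9091) + (-0.6711) = +0.238 D.

P = +0.238 D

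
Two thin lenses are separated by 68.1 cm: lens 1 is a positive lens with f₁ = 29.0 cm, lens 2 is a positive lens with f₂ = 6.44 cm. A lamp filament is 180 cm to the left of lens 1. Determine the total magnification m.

m = +0.0457

Lens 1: 1/d_i1 = 1/(29.0) − 1/(180) = 0.02893, so d_i1 = 34.57 cm; m₁ = −d_i1/d_o1 = -0.1921.
d_o2 = 68.1 − (34.57) = 33.53 cm.
Lens 2: 1/d_i2 = 1/(6.44) − 1/(33.53) = 0.1255, so d_i2 = 7.971 cm; m₂ = −d_i2/d_o2 = -0.2377.
m = m₁·m₂ = (-0.1921)(-0.2377) = +0.0457.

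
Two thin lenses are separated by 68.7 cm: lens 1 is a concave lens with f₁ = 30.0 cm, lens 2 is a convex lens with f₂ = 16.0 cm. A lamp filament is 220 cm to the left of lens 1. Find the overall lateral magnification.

m = -0.0243

f₁ = −30.0 cm (diverging).
Lens 1: 1/d_i1 = 1/(-30.0) − 1/(220) = -0.03788, so d_i1 = -26.40 cm; m₁ = −d_i1/d_o1 = +0.1200.
d_o2 = 68.7 − (-26.40) = 95.10 cm.
Lens 2: 1/d_i2 = 1/(16.0) − 1/(95.10) = 0.05198, so d_i2 = 19.24 cm; m₂ = −d_i2/d_o2 = -0.2023.
m = m₁·m₂ = (+0.1200)(-0.2023) = -0.0243.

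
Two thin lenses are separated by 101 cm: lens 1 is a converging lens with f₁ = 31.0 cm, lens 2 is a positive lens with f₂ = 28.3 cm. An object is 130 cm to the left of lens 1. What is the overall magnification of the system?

m = +0.277

Lens 1: 1/d_i1 = 1/(31.0) − 1/(130) = 0.02457, so d_i1 = 40.71 cm; m₁ = −d_i1/d_o1 = -0.3132.
d_o2 = 101 − (40.71) = 60.29 cm.
Lens 2: 1/d_i2 = 1/(28.3) − 1/(60.29) = 0.01875, so d_i2 = 53.34 cm; m₂ = −d_i2/d_o2 = -0.8847.
m = m₁·m₂ = (-0.3132)(-0.8847) = +0.277.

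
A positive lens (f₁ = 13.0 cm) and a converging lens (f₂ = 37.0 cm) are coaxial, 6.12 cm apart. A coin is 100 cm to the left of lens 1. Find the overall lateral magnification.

m = -0.121

Lens 1: 1/d_i1 = 1/(13.0) − 1/(100) = 0.06692, so d_i1 = 14.94 cm; m₁ = −d_i1/d_o1 = -0.1494.
d_o2 = 6.12 − (14.94) = -8.820 cm (virtual object).
Lens 2: 1/d_i2 = 1/(37.0) − 1/(-8.820) = 0.1404, so d_i2 = 7.122 cm; m₂ = −d_i2/d_o2 = +0.8075.
m = m₁·m₂ = (-0.1494)(+0.8075) = -0.121.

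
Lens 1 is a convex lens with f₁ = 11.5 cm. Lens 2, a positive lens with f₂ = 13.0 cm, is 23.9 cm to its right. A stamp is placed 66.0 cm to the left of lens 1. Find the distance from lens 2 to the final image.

42.8 cm

Lens 1: 1/d_i1 = 1/f₁ − 1/d_o1 = 1/(11.5) − 1/(66.0) = 0.07181, so d_i1 = 13.93 cm.
The intermediate image is 13.93 cm to the right of lens 1, which is 23.9 − (13.93) = 9.970 cm to the left of lens 2, so d_o2 = +9.970 cm.
Lens 2: 1/d_i2 = 1/f₂ − 1/d_o2 = 1/(13.0) − 1/(9.970) = -0.02338, so d_i2 = -42.8 cm.
The final image is virtual, 42.8 cm to the left of lens 2 (overall magnification ≈ -0.91).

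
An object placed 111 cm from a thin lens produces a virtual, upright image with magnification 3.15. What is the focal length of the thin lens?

f = 163 cm (converging)

m = −d_i/d_o ⇒ d_i = −m·d_o = −(+3.15)·(111) = -349.6 cm.
1/f = 1/d_o + 1/d_i = 1/(111) + 1/(-349.6) = 0.006149, so f = 163 cm.
Since f is positive, the thin lens is converging.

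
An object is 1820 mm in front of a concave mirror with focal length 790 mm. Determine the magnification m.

m = -0.767

1/d_i = 1/f − 1/d_o = 1/(790.0) − 1/(1820) = 0.0007164, so d_i = 1396 mm.
m = −d_i/d_o = −(1396)/(1820) = -0.767.
The image is real, inverted and reduced, in front of the mirror.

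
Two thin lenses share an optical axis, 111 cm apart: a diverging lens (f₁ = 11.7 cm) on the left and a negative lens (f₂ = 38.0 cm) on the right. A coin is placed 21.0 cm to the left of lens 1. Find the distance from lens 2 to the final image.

28.8 cm

Lens 1 is diverging, so f₁ = −11.7 cm.
Lens 1: 1/d_i1 = 1/f₁ − 1/d_o1 = 1/(-11.7) − 1/(21.0) = -0.1331, so d_i1 = -7.514 cm.
The intermediate image is 7.514 cm to the left of lens 1 (virtual), which is 111 − (-7.514) = 118.5 cm to the left of lens 2, so d_o2 = +118.5 cm.
Lens 2 is diverging, so f₂ = −38.0 cm.
Lens 2: 1/d_i2 = 1/f₂ − 1/d_o2 = 1/(-38.0) − 1/(118.5) = -0.03475, so d_i2 = -28.8 cm.
The final image is virtual, 28.8 cm to the left of lens 2 (overall magnification ≈ 0.087).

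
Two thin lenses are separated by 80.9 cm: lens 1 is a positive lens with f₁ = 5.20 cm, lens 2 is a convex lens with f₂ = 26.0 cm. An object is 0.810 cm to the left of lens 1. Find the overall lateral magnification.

Lens 1: 1/d_i1 = 1/(5.20) − 1/(0.810) = -1.042, so d_i1 = -0.9595 cm; m₁ = −d_i1/d_o1 = +1.185.
d_o2 = 80.9 − (-0.9595) = 81.86 cm.
Lens 2: 1/d_i2 = 1/(26.0) − 1/(81.86) = 0.02625, so d_i2 = 38.10 cm; m₂ = −d_i2/d_o2 = -0.4654.
m = m₁·m₂ = (+1.185)(-0.4654) = -0.551.

m = -0.551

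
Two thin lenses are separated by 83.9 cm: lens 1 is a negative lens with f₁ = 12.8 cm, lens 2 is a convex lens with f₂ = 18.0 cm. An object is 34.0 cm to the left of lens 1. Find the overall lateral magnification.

m = -0.0655

f₁ = −12.8 cm (diverging).
Lens 1: 1/d_i1 = 1/(-12.8) − 1/(34.0) = -0.1075, so d_i1 = -9.299 cm; m₁ = −d_i1/d_o1 = +0.2735.
d_o2 = 83.9 − (-9.299) = 93.20 cm.
Lens 2: 1/d_i2 = 1/(18.0) − 1/(93.20) = 0.04483, so d_i2 = 22.31 cm; m₂ = −d_i2/d_o2 = -0.2394.
m = m₁·m₂ = (+0.2735)(-0.2394) = -0.0655.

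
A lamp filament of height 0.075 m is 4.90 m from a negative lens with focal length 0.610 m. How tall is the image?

0.00830 m

For a negative lens, f = -0.610 m.
1/d_i = 1/f − 1/d_o = 1/(-0.6100) − 1/(4.90) = -1.843, so d_i = -0.5425 m.
m = −d_i/d_o = +0.1107.
|h_i| = |m|·h_o = 0.1107 × 0.075 = 0.00830 m. The image is virtual, upright and reduced, on the same side as the object.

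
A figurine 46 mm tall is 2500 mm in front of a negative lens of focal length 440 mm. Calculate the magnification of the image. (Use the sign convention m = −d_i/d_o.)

m = +0.150

For a negative lens, f = -440 mm.
1/d_i = 1/f − 1/d_o = 1/(-440.0) − 1/(2500) = -0.002673, so d_i = -374.1 mm.
m = −d_i/d_o = −(-374.1)/(2500) = +0.150.
The image is virtual, upright and reduced, on the same side as the object.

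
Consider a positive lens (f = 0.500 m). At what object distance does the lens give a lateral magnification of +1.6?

m = −d_i/d_o ⇒ d_i = −m·d_o.
1/f = 1/d_o + 1/d_i = 1/d_o − 1/(m·d_o) = (1 − 1/m)/d_o, so d_o = f(1 − 1/m) = (0.5000)(1 − 1/(+1.6)) = 0.188 m.

0.188 m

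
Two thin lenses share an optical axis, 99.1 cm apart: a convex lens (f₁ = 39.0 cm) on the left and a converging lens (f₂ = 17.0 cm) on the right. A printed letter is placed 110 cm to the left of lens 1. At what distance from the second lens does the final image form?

Lens 1: 1/d_i1 = 1/f₁ − 1/d_o1 = 1/(39.0) − 1/(110) = 0.01655, so d_i1 = 60.42 cm.
The intermediate image is 60.42 cm to the right of lens 1, which is 99.1 − (60.42) = 38.68 cm to the left of lens 2, so d_o2 = +38.68 cm.
Lens 2: 1/d_i2 = 1/f₂ − 1/d_o2 = 1/(17.0) − 1/(38.68) = 0.03297, so d_i2 = 30.3 cm.
The final image is real, 30.3 cm to the right of lens 2 (overall magnification ≈ 0.43).

30.3 cm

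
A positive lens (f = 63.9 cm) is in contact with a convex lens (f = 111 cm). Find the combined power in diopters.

P₁ = 1/f₁ = 1/(0.639 m) = +1.565 D; P₂ = 1/f₂ = 1/(1.11 m) = +0.9009 D.
For thin lenses in contact, P = P₁ + P₂ = (+1.565) + (+0.9009) = +2.47 D.

P = +2.47 D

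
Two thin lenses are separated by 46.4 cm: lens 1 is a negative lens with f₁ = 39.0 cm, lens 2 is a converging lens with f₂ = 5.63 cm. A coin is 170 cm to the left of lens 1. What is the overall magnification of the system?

f₁ = −39.0 cm (diverging).
Lens 1: 1/d_i1 = 1/(-39.0) − 1/(170) = -0.03152, so d_i1 = -31.72 cm; m₁ = −d_i1/d_o1 = +0.1866.
d_o2 = 46.4 − (-31.72) = 78.12 cm.
Lens 2: 1/d_i2 = 1/(5.63) − 1/(78.12) = 0.1648, so d_i2 = 6.067 cm; m₂ = −d_i2/d_o2 = -0.07767.
m = m₁·m₂ = (+0.1866)(-0.07767) = -0.0145.

m = -0.0145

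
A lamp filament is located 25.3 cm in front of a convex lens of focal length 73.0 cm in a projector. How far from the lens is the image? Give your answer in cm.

38.7 cm

Thin-lens equation: 1/d_i = 1/f − 1/d_o = 1/(73.00) − 1/(25.3) = 0.01370 − 0.03953 = -0.02583, so d_i = -38.7 cm.
The image is virtual, upright and enlarged, on the same side as the object.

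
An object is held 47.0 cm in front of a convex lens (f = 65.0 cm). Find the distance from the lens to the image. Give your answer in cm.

170 cm

Thin-lens equation: 1/d_i = 1/f − 1/d_o = 1/(65.00) − 1/(47.0) = 0.01538 − 0.02128 = -0.005892, so d_i = -170 cm.
The image is virtual, upright and enlarged, on the same side as the object.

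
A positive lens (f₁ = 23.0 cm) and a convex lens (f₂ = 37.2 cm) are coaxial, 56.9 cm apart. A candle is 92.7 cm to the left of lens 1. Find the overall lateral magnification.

m = -1.13

Lens 1: 1/d_i1 = 1/(23.0) − 1/(92.7) = 0.03269, so d_i1 = 30.59 cm; m₁ = −d_i1/d_o1 = -0.3300.
d_o2 = 56.9 − (30.59) = 26.31 cm.
Lens 2: 1/d_i2 = 1/(37.2) − 1/(26.31) = -0.01113, so d_i2 = -89.87 cm; m₂ = −d_i2/d_o2 = +3.416.
m = m₁·m₂ = (-0.3300)(+3.416) = -1.13.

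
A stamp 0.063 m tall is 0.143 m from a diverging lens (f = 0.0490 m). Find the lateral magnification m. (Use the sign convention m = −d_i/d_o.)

m = +0.255

For a diverging lens, f = -0.0490 m.
1/d_i = 1/f − 1/d_o = 1/(-0.04900) − 1/(0.143) = -27.40, so d_i = -0.03649 m.
m = −d_i/d_o = −(-0.03649)/(0.143) = +0.255.
The image is virtual, upright and reduced, on the same side as the object.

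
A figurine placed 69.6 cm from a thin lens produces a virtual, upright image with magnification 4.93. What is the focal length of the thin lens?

f = 87.3 cm (converging)

m = −d_i/d_o ⇒ d_i = −m·d_o = −(+4.93)·(69.6) = -343.1 cm.
1/f = 1/d_o + 1/d_i = 1/(69.6) + 1/(-343.1) = 0.01145, so f = 87.3 cm.
Since f is positive, the thin lens is converging.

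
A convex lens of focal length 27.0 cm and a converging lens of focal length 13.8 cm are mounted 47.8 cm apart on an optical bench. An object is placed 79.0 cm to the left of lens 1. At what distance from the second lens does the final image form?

Lens 1: 1/d_i1 = 1/f₁ − 1/d_o1 = 1/(27.0) − 1/(79.0) = 0.02438, so d_i1 = 41.02 cm.
The intermediate image is 41.02 cm to the right of lens 1, which is 47.8 − (41.02) = 6.780 cm to the left of lens 2, so d_o2 = +6.780 cm.
Lens 2: 1/d_i2 = 1/f₂ − 1/d_o2 = 1/(13.8) − 1/(6.780) = -0.07503, so d_i2 = -13.3 cm.
The final image is virtual, 13.3 cm to the left of lens 2 (overall magnification ≈ -1.0).

13.3 cm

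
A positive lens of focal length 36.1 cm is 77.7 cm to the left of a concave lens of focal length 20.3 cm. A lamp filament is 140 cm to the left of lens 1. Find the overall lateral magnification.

m = -0.143

Lens 1: 1/d_i1 = 1/(36.1) − 1/(140) = 0.02056, so d_i1 = 48.64 cm; m₁ = −d_i1/d_o1 = -0.3474.
d_o2 = 77.7 − (48.64) = 29.06 cm.
f₂ = −20.3 cm (diverging).
Lens 2: 1/d_i2 = 1/(-20.3) − 1/(29.06) = -0.08367, so d_i2 = -11.95 cm; m₂ = −d_i2/d_o2 = +0.4113.
m = m₁·m₂ = (-0.3474)(+0.4113) = -0.143.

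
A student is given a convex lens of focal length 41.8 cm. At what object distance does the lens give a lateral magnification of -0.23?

224 cm

m = −d_i/d_o ⇒ d_i = −m·d_o.
1/f = 1/d_o + 1/d_i = 1/d_o − 1/(m·d_o) = (1 − 1/m)/d_o, so d_o = f(1 − 1/m) = (41.80)(1 − 1/(-0.23)) = 224 cm.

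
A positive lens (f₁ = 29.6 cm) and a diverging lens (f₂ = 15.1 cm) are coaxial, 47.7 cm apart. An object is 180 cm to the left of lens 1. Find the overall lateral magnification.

m = -0.109

Lens 1: 1/d_i1 = 1/(29.6) − 1/(180) = 0.02823, so d_i1 = 35.43 cm; m₁ = −d_i1/d_o1 = -0.1968.
d_o2 = 47.7 − (35.43) = 12.27 cm.
f₂ = −15.1 cm (diverging).
Lens 2: 1/d_i2 = 1/(-15.1) − 1/(12.27) = -0.1477, so d_i2 = -6.769 cm; m₂ = −d_i2/d_o2 = +0.5517.
m = m₁·m₂ = (-0.1968)(+0.5517) = -0.109.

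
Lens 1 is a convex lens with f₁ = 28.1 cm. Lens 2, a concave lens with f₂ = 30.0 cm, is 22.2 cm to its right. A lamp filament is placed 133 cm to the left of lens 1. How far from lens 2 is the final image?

Lens 1: 1/d_i1 = 1/f₁ − 1/d_o1 = 1/(28.1) − 1/(133) = 0.02807, so d_i1 = 35.63 cm.
The intermediate image is 35.63 cm to the right of lens 1, which lies 13.43 cm to the right of lens 2 — a virtual object — so d_o2 = −13.43 cm.
Lens 2 is diverging, so f₂ = −30.0 cm.
Lens 2: 1/d_i2 = 1/f₂ − 1/d_o2 = 1/(-30.0) − 1/(-13.43) = 0.04113, so d_i2 = 24.3 cm.
The final image is real, 24.3 cm to the right of lens 2 (overall magnification ≈ -0.48).

24.3 cm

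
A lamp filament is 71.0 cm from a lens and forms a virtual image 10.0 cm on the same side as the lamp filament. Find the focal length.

Virtual image ⇒ d_i = −10.0 cm.
1/f = 1/d_o + 1/d_i = 1/(71.0) + 1/(-10.0) = -0.08592, so f = -11.6 cm.
Since f is negative, the lens is diverging.

f = -11.6 cm (diverging)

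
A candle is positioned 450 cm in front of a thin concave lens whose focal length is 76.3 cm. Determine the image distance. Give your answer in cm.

For a concave lens, f = -76.3 cm.
Lens equation: 1/d_i = 1/f − 1/d_o = 1/(-76.30) − 1/(450) = -0.01311 − 0.002222 = -0.01533, so d_i = -65.2 cm.
The image is virtual, upright and reduced, on the same side as the object.

65.2 cm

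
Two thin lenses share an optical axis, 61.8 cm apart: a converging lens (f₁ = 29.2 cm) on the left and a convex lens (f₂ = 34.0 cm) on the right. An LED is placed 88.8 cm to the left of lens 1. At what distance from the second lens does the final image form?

39.6 cm

Lens 1: 1/d_i1 = 1/f₁ − 1/d_o1 = 1/(29.2) − 1/(88.8) = 0.02299, so d_i1 = 43.51 cm.
The intermediate image is 43.51 cm to the right of lens 1, which is 61.8 − (43.51) = 18.29 cm to the left of lens 2, so d_o2 = +18.29 cm.
Lens 2: 1/d_i2 = 1/f₂ − 1/d_o2 = 1/(34.0) − 1/(18.29) = -0.02526, so d_i2 = -39.6 cm.
The final image is virtual, 39.6 cm to the left of lens 2 (overall magnification ≈ -1.1).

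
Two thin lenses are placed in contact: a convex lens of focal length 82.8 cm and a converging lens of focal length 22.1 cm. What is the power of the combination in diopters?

P = +5.73 D

P₁ = 1/f₁ = 1/(0.828 m) = +1.208 D; P₂ = 1/f₂ = 1/(0.221 m) = +4.525 D.
For thin lenses in contact, P = P₁ + P₂ = (+1.208) + (+4.525) = +5.73 D.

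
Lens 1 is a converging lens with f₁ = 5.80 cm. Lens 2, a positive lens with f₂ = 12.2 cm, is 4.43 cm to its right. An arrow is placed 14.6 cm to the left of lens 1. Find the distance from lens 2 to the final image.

Lens 1: 1/d_i1 = 1/f₁ − 1/d_o1 = 1/(5.80) − 1/(14.6) = 0.1039, so d_i1 = 9.623 cm.
The intermediate image is 9.623 cm to the right of lens 1, which lies 5.193 cm to the right of lens 2 — a virtual object — so d_o2 = −5.193 cm.
Lens 2: 1/d_i2 = 1/f₂ − 1/d_o2 = 1/(12.2) − 1/(-5.193) = 0.2745, so d_i2 = 3.64 cm.
The final image is real, 3.64 cm to the right of lens 2 (overall magnification ≈ -0.46).

3.64 cm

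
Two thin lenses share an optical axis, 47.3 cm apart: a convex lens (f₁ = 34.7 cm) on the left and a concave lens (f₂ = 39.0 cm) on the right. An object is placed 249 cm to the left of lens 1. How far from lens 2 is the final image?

Lens 1: 1/d_i1 = 1/f₁ − 1/d_o1 = 1/(34.7) − 1/(249) = 0.02480, so d_i1 = 40.32 cm.
The intermediate image is 40.32 cm to the right of lens 1, which is 47.3 − (40.32) = 6.980 cm to the left of lens 2, so d_o2 = +6.980 cm.
Lens 2 is diverging, so f₂ = −39.0 cm.
Lens 2: 1/d_i2 = 1/f₂ − 1/d_o2 = 1/(-39.0) − 1/(6.980) = -0.1689, so d_i2 = -5.92 cm.
The final image is virtual, 5.92 cm to the left of lens 2 (overall magnification ≈ -0.14).

5.92 cm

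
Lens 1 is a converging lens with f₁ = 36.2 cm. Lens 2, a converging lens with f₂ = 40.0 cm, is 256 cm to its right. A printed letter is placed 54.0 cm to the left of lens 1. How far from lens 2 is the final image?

55.1 cm

Lens 1: 1/d_i1 = 1/f₁ − 1/d_o1 = 1/(36.2) − 1/(54.0) = 0.009106, so d_i1 = 109.8 cm.
The intermediate image is 109.8 cm to the right of lens 1, which is 256 − (109.8) = 146.2 cm to the left of lens 2, so d_o2 = +146.2 cm.
Lens 2: 1/d_i2 = 1/f₂ − 1/d_o2 = 1/(40.0) − 1/(146.2) = 0.01816, so d_i2 = 55.1 cm.
The final image is real, 55.1 cm to the right of lens 2 (overall magnification ≈ 0.77).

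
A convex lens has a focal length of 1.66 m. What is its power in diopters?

P = 1/f = 1/(1.66 m) = +0.602 D.

P = +0.602 D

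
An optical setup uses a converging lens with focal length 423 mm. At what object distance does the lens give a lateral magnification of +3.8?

m = −d_i/d_o ⇒ d_i = −m·d_o.
1/f = 1/d_o + 1/d_i = 1/d_o − 1/(m·d_o) = (1 − 1/m)/d_o, so d_o = f(1 − 1/m) = (423.0)(1 − 1/(+3.8)) = 312 mm.

312 mm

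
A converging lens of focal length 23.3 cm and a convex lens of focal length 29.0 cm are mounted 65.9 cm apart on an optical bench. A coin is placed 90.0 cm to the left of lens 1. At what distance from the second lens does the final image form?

183 cm

Lens 1: 1/d_i1 = 1/f₁ − 1/d_o1 = 1/(23.3) − 1/(90.0) = 0.03181, so d_i1 = 31.44 cm.
The intermediate image is 31.44 cm to the right of lens 1, which is 65.9 − (31.44) = 34.46 cm to the left of lens 2, so d_o2 = +34.46 cm.
Lens 2: 1/d_i2 = 1/f₂ − 1/d_o2 = 1/(29.0) − 1/(34.46) = 0.005464, so d_i2 = 183 cm.
The final image is real, 183 cm to the right of lens 2 (overall magnification ≈ 1.9).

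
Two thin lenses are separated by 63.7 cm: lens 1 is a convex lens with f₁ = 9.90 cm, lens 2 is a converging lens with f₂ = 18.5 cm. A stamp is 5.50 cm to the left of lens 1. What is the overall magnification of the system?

m = -0.723

Lens 1: 1/d_i1 = 1/(9.90) − 1/(5.50) = -0.08081, so d_i1 = -12.38 cm; m₁ = −d_i1/d_o1 = +2.251.
d_o2 = 63.7 − (-12.38) = 76.08 cm.
Lens 2: 1/d_i2 = 1/(18.5) − 1/(76.08) = 0.04091, so d_i2 = 24.44 cm; m₂ = −d_i2/d_o2 = -0.3213.
m = m₁·m₂ = (+2.251)(-0.3213) = -0.723.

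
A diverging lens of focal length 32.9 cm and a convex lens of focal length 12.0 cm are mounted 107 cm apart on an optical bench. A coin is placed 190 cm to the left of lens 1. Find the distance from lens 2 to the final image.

13.2 cm

Lens 1 is diverging, so f₁ = −32.9 cm.
Lens 1: 1/d_i1 = 1/f₁ − 1/d_o1 = 1/(-32.9) − 1/(190) = -0.03566, so d_i1 = -28.04 cm.
The intermediate image is 28.04 cm to the left of lens 1 (virtual), which is 107 − (-28.04) = 135.0 cm to the left of lens 2, so d_o2 = +135.0 cm.
Lens 2: 1/d_i2 = 1/f₂ − 1/d_o2 = 1/(12.0) − 1/(135.0) = 0.07593, so d_i2 = 13.2 cm.
The final image is real, 13.2 cm to the right of lens 2 (overall magnification ≈ -0.014).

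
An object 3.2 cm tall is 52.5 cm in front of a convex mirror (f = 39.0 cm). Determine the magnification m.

m = +0.426

For a convex mirror, f = -39.0 cm.
1/d_i = 1/f − 1/d_o = 1/(-39.00) − 1/(52.5) = -0.04469, so d_i = -22.38 cm.
m = −d_i/d_o = −(-22.38)/(52.5) = +0.426.
The image is virtual, upright and reduced, behind the mirror.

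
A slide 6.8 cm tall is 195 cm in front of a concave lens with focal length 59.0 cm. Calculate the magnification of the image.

For a concave lens, f = -59.0 cm.
1/d_i = 1/f − 1/d_o = 1/(-59.00) − 1/(195) = -0.02208, so d_i = -45.30 cm.
m = −d_i/d_o = −(-45.30)/(195) = +0.232.
The image is virtual, upright and reduced, on the same side as the object.

m = +0.232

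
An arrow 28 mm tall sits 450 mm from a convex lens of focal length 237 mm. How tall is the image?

31.2 mm

1/d_i = 1/f − 1/d_o = 1/(237.0) − 1/(450) = 0.001997, so d_i = 500.7 mm.
m = −d_i/d_o = -1.113.
|h_i| = |m|·h_o = 1.113 × 28 = 31.2 mm. The image is real, inverted and enlarged, on the far side of the lens.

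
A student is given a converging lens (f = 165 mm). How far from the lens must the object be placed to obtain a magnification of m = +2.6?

102 mm

m = −d_i/d_o ⇒ d_i = −m·d_o.
1/f = 1/d_o + 1/d_i = 1/d_o − 1/(m·d_o) = (1 − 1/m)/d_o, so d_o = f(1 − 1/m) = (165.0)(1 − 1/(+2.6)) = 102 mm.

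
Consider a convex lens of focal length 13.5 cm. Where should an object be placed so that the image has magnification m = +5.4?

11.0 cm

m = −d_i/d_o ⇒ d_i = −m·d_o.
1/f = 1/d_o + 1/d_i = 1/d_o − 1/(m·d_o) = (1 − 1/m)/d_o, so d_o = f(1 − 1/m) = (13.50)(1 − 1/(+5.4)) = 11.0 cm.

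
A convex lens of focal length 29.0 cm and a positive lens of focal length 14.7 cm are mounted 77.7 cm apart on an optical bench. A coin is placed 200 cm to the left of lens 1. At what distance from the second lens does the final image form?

22.1 cm

Lens 1: 1/d_i1 = 1/f₁ − 1/d_o1 = 1/(29.0) − 1/(200) = 0.02948, so d_i1 = 33.92 cm.
The intermediate image is 33.92 cm to the right of lens 1, which is 77.7 − (33.92) = 43.78 cm to the left of lens 2, so d_o2 = +43.78 cm.
Lens 2: 1/d_i2 = 1/f₂ − 1/d_o2 = 1/(14.7) − 1/(43.78) = 0.04519, so d_i2 = 22.1 cm.
The final image is real, 22.1 cm to the right of lens 2 (overall magnification ≈ 0.086).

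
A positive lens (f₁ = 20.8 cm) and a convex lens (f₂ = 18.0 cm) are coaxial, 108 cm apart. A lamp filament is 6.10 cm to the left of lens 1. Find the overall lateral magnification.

m = -0.258

Lens 1: 1/d_i1 = 1/(20.8) − 1/(6.10) = -0.1159, so d_i1 = -8.631 cm; m₁ = −d_i1/d_o1 = +1.415.
d_o2 = 108 − (-8.631) = 116.6 cm.
Lens 2: 1/d_i2 = 1/(18.0) − 1/(116.6) = 0.04698, so d_i2 = 21.29 cm; m₂ = −d_i2/d_o2 = -0.1826.
m = m₁·m₂ = (+1.415)(-0.1826) = -0.258.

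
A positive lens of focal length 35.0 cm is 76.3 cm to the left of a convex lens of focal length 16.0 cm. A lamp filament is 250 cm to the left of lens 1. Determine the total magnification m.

m = +0.133

Lens 1: 1/d_i1 = 1/(35.0) − 1/(250) = 0.02457, so d_i1 = 40.70 cm; m₁ = −d_i1/d_o1 = -0.1628.
d_o2 = 76.3 − (40.70) = 35.60 cm.
Lens 2: 1/d_i2 = 1/(16.0) − 1/(35.60) = 0.03441, so d_i2 = 29.06 cm; m₂ = −d_i2/d_o2 = -0.8163.
m = m₁·m₂ = (-0.1628)(-0.8163) = +0.133.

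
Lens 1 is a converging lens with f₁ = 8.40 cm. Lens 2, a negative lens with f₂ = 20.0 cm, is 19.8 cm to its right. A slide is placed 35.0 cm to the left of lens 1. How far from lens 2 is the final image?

6.09 cm

Lens 1: 1/d_i1 = 1/f₁ − 1/d_o1 = 1/(8.40) − 1/(35.0) = 0.09048, so d_i1 = 11.05 cm.
The intermediate image is 11.05 cm to the right of lens 1, which is 19.8 − (11.05) = 8.750 cm to the left of lens 2, so d_o2 = +8.750 cm.
Lens 2 is diverging, so f₂ = −20.0 cm.
Lens 2: 1/d_i2 = 1/f₂ − 1/d_o2 = 1/(-20.0) − 1/(8.750) = -0.1643, so d_i2 = -6.09 cm.
The final image is virtual, 6.09 cm to the left of lens 2 (overall magnification ≈ -0.22).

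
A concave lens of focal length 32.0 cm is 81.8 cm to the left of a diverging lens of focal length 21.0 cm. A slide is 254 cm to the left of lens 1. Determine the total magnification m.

m = +0.0179

f₁ = −32.0 cm (diverging).
Lens 1: 1/d_i1 = 1/(-32.0) − 1/(254) = -0.03519, so d_i1 = -28.42 cm; m₁ = −d_i1/d_o1 = +0.1119.
d_o2 = 81.8 − (-28.42) = 110.2 cm.
f₂ = −21.0 cm (diverging).
Lens 2: 1/d_i2 = 1/(-21.0) − 1/(110.2) = -0.05669, so d_i2 = -17.64 cm; m₂ = −d_i2/d_o2 = +0.1601.
m = m₁·m₂ = (+0.1119)(+0.1601) = +0.0179.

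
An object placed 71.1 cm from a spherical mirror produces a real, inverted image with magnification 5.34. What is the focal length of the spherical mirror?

f = 59.9 cm (concave)

m = −d_i/d_o ⇒ d_i = −m·d_o = −(-5.34)·(71.1) = 379.7 cm.
1/f = 1/d_o + 1/d_i = 1/(71.1) + 1/(379.7) = 0.01670, so f = 59.9 cm.
Since f is positive, the spherical mirror is concave.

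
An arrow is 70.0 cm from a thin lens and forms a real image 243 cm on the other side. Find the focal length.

Real image ⇒ d_i = +243 cm.
1/f = 1/d_o + 1/d_i = 1/(70.0) + 1/(243) = 0.01840, so f = 54.3 cm.
Since f is positive, the thin lens is converging.

f = 54.3 cm (converging)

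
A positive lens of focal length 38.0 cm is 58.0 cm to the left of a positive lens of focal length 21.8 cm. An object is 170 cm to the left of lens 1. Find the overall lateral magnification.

m = -0.493

Lens 1: 1/d_i1 = 1/(38.0) − 1/(170) = 0.02043, so d_i1 = 48.94 cm; m₁ = −d_i1/d_o1 = -0.2879.
d_o2 = 58.0 − (48.94) = 9.060 cm.
Lens 2: 1/d_i2 = 1/(21.8) − 1/(9.060) = -0.06450, so d_i2 = -15.50 cm; m₂ = −d_i2/d_o2 = +1.711.
m = m₁·m₂ = (-0.2879)(+1.711) = -0.493.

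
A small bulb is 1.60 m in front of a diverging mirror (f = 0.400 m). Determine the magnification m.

m = +0.200

For a diverging mirror, f = -0.400 m.
1/d_i = 1/f − 1/d_o = 1/(-0.4000) − 1/(1.60) = -3.125, so d_i = -0.3200 m.
m = −d_i/d_o = −(-0.3200)/(1.60) = +0.200.
The image is virtual, upright and reduced, behind the mirror.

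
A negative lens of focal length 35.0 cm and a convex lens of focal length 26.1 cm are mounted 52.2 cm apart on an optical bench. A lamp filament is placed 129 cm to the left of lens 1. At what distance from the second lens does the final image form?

Lens 1 is diverging, so f₁ = −35.0 cm.
Lens 1: 1/d_i1 = 1/f₁ − 1/d_o1 = 1/(-35.0) − 1/(129) = -0.03632, so d_i1 = -27.53 cm.
The intermediate image is 27.53 cm to the left of lens 1 (virtual), which is 52.2 − (-27.53) = 79.73 cm to the left of lens 2, so d_o2 = +79.73 cm.
Lens 2: 1/d_i2 = 1/f₂ − 1/d_o2 = 1/(26.1) − 1/(79.73) = 0.02577, so d_i2 = 38.8 cm.
The final image is real, 38.8 cm to the right of lens 2 (overall magnification ≈ -0.10).

38.8 cm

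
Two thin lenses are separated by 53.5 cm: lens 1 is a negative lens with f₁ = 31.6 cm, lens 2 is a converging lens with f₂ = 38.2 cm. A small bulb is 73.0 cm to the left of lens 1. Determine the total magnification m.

m = -0.309

f₁ = −31.6 cm (diverging).
Lens 1: 1/d_i1 = 1/(-31.6) − 1/(73.0) = -0.04534, so d_i1 = -22.05 cm; m₁ = −d_i1/d_o1 = +0.3021.
d_o2 = 53.5 − (-22.05) = 75.55 cm.
Lens 2: 1/d_i2 = 1/(38.2) − 1/(75.55) = 0.01294, so d_i2 = 77.27 cm; m₂ = −d_i2/d_o2 = -1.023.
m = m₁·m₂ = (+0.3021)(-1.023) = -0.309.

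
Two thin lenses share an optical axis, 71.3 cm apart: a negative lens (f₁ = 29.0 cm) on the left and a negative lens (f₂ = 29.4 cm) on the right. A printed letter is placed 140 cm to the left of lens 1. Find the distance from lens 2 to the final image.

22.5 cm

Lens 1 is diverging, so f₁ = −29.0 cm.
Lens 1: 1/d_i1 = 1/f₁ − 1/d_o1 = 1/(-29.0) − 1/(140) = -0.04163, so d_i1 = -24.02 cm.
The intermediate image is 24.02 cm to the left of lens 1 (virtual), which is 71.3 − (-24.02) = 95.32 cm to the left of lens 2, so d_o2 = +95.32 cm.
Lens 2 is diverging, so f₂ = −29.4 cm.
Lens 2: 1/d_i2 = 1/f₂ − 1/d_o2 = 1/(-29.4) − 1/(95.32) = -0.04450, so d_i2 = -22.5 cm.
The final image is virtual, 22.5 cm to the left of lens 2 (overall magnification ≈ 0.040).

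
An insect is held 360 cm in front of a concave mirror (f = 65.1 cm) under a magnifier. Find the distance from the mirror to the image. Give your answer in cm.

Mirror equation: 1/q = 1/f − 1/p = 1/(65.10) − 1/(360) = 0.01536 − 0.002778 = 0.01258, so q = 79.5 cm.
The image is real, inverted and reduced, in front of the mirror.

79.5 cm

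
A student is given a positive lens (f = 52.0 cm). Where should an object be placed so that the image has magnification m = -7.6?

m = −d_i/d_o ⇒ d_i = −m·d_o.
1/f = 1/d_o + 1/d_i = 1/d_o − 1/(m·d_o) = (1 − 1/m)/d_o, so d_o = f(1 − 1/m) = (52.00)(1 − 1/(-7.6)) = 58.8 cm.

58.8 cm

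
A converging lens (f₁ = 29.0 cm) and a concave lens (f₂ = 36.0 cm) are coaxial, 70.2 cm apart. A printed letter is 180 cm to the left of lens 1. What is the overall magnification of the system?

Lens 1: 1/d_i1 = 1/(29.0) − 1/(180) = 0.02893, so d_i1 = 34.57 cm; m₁ = −d_i1/d_o1 = -0.1921.
d_o2 = 70.2 − (34.57) = 35.63 cm.
f₂ = −36.0 cm (diverging).
Lens 2: 1/d_i2 = 1/(-36.0) − 1/(35.63) = -0.05584, so d_i2 = -17.91 cm; m₂ = −d_i2/d_o2 = +0.5026.
m = m₁·m₂ = (-0.1921)(+0.5026) = -0.0965.

m = -0.0965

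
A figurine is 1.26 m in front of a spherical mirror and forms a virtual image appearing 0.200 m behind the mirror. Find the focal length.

Virtual image ⇒ d_i = −0.200 m.
1/f = 1/d_o + 1/d_i = 1/(1.26) + 1/(-0.200) = -4.206, so f = -0.238 m.
Since f is negative, the spherical mirror is convex.

f = -0.238 m (convex)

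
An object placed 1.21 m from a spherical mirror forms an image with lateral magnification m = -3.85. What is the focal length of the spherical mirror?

m = −d_i/d_o ⇒ d_i = −m·d_o = −(-3.85)·(1.21) = 4.659 m.
1/f = 1/d_o + 1/d_i = 1/(1.21) + 1/(4.659) = 1.041, so f = 0.961 m.
Since f is positive, the spherical mirror is concave.

f = 0.961 m (concave)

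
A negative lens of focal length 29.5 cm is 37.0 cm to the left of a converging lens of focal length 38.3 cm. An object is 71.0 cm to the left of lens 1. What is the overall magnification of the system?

m = -0.575

f₁ = −29.5 cm (diverging).
Lens 1: 1/d_i1 = 1/(-29.5) − 1/(71.0) = -0.04798, so d_i1 = -20.84 cm; m₁ = −d_i1/d_o1 = +0.2935.
d_o2 = 37.0 − (-20.84) = 57.84 cm.
Lens 2: 1/d_i2 = 1/(38.3) − 1/(57.84) = 0.008821, so d_i2 = 113.4 cm; m₂ = −d_i2/d_o2 = -1.960.
m = m₁·m₂ = (+0.2935)(-1.960) = -0.575.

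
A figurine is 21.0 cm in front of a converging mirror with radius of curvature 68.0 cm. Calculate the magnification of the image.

f = R/2 = 68.0/2 = 34.00 cm.
1/d_i = 1/f − 1/d_o = 1/(34.00) − 1/(21.0) = -0.01821, so d_i = -54.92 cm.
m = −d_i/d_o = −(-54.92)/(21.0) = +2.62.
The image is virtual, upright and enlarged, behind the mirror.

m = +2.62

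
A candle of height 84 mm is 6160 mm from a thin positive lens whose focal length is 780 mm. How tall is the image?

1/d_i = 1/f − 1/d_o = 1/(780.0) − 1/(6160) = 0.001120, so d_i = 893.1 mm.
m = −d_i/d_o = -0.1450.
|h_i| = |m|·h_o = 0.1450 × 84 = 12.2 mm. The image is real, inverted and reduced, on the far side of the lens.

12.2 mm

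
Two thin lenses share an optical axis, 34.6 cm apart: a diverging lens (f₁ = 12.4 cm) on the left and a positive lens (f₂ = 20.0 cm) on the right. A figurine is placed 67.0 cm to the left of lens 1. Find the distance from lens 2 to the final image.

Lens 1 is diverging, so f₁ = −12.4 cm.
Lens 1: 1/d_i1 = 1/f₁ − 1/d_o1 = 1/(-12.4) − 1/(67.0) = -0.09557, so d_i1 = -10.46 cm.
The intermediate image is 10.46 cm to the left of lens 1 (virtual), which is 34.6 − (-10.46) = 45.06 cm to the left of lens 2, so d_o2 = +45.06 cm.
Lens 2: 1/d_i2 = 1/f₂ − 1/d_o2 = 1/(20.0) − 1/(45.06) = 0.02781, so d_i2 = 36.0 cm.
The final image is real, 36.0 cm to the right of lens 2 (overall magnification ≈ -0.12).

36.0 cm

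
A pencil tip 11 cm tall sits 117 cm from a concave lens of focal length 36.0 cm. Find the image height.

For a concave lens, f = -36.0 cm.
1/d_i = 1/f − 1/d_o = 1/(-36.00) − 1/(117) = -0.03632, so d_i = -27.53 cm.
m = −d_i/d_o = +0.2353.
|h_i| = |m|·h_o = 0.2353 × 11 = 2.59 cm. The image is virtual, upright and reduced, on the same side as the object.

2.59 cm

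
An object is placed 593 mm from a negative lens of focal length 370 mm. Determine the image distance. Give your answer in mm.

228 mm

For a negative lens, f = -370 mm.
Lens equation: 1/d_i = 1/f − 1/d_o = 1/(-370.0) − 1/(593) = -0.002703 − 0.001686 = -0.004389, so d_i = -228 mm.
The image is virtual, upright and reduced, on the same side as the object.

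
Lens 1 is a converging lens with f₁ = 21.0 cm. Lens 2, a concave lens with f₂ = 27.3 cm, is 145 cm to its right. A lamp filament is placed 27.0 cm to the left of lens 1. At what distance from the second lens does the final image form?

17.7 cm

Lens 1: 1/d_i1 = 1/f₁ − 1/d_o1 = 1/(21.0) − 1/(27.0) = 0.01058, so d_i1 = 94.50 cm.
The intermediate image is 94.50 cm to the right of lens 1, which is 145 − (94.50) = 50.50 cm to the left of lens 2, so d_o2 = +50.50 cm.
Lens 2 is diverging, so f₂ = −27.3 cm.
Lens 2: 1/d_i2 = 1/f₂ − 1/d_o2 = 1/(-27.3) − 1/(50.50) = -0.05643, so d_i2 = -17.7 cm.
The final image is virtual, 17.7 cm to the left of lens 2 (overall magnification ≈ -1.2).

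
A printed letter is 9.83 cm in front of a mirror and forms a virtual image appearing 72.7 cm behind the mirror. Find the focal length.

Virtual image ⇒ d_i = −72.7 cm.
1/f = 1/d_o + 1/d_i = 1/(9.83) + 1/(-72.7) = 0.08797, so f = 11.4 cm.
Since f is positive, the mirror is concave.

f = 11.4 cm (concave)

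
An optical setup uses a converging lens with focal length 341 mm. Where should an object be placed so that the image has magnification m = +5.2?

m = −d_i/d_o ⇒ d_i = −m·d_o.
1/f = 1/d_o + 1/d_i = 1/d_o − 1/(m·d_o) = (1 − 1/m)/d_o, so d_o = f(1 − 1/m) = (341.0)(1 − 1/(+5.2)) = 275 mm.

275 mm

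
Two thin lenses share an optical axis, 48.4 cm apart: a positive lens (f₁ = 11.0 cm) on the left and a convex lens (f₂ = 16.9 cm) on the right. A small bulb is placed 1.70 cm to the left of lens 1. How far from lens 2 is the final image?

Lens 1: 1/d_i1 = 1/f₁ − 1/d_o1 = 1/(11.0) − 1/(1.70) = -0.4973, so d_i1 = -2.011 cm.
The intermediate image is 2.011 cm to the left of lens 1 (virtual), which is 48.4 − (-2.011) = 50.41 cm to the left of lens 2, so d_o2 = +50.41 cm.
Lens 2: 1/d_i2 = 1/f₂ − 1/d_o2 = 1/(16.9) − 1/(50.41) = 0.03933, so d_i2 = 25.4 cm.
The final image is real, 25.4 cm to the right of lens 2 (overall magnification ≈ -0.60).

25.4 cm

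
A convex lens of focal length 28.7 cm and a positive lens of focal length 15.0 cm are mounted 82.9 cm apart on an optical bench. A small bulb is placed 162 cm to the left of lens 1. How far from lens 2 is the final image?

21.8 cm

Lens 1: 1/d_i1 = 1/f₁ − 1/d_o1 = 1/(28.7) − 1/(162) = 0.02867, so d_i1 = 34.88 cm.
The intermediate image is 34.88 cm to the right of lens 1, which is 82.9 − (34.88) = 48.02 cm to the left of lens 2, so d_o2 = +48.02 cm.
Lens 2: 1/d_i2 = 1/f₂ − 1/d_o2 = 1/(15.0) − 1/(48.02) = 0.04584, so d_i2 = 21.8 cm.
The final image is real, 21.8 cm to the right of lens 2 (overall magnification ≈ 0.098).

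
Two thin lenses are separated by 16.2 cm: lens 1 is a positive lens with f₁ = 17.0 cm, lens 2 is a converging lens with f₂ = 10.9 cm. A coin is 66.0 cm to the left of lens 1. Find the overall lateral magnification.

m = -0.215

Lens 1: 1/d_i1 = 1/(17.0) − 1/(66.0) = 0.04367, so d_i1 = 22.90 cm; m₁ = −d_i1/d_o1 = -0.3470.
d_o2 = 16.2 − (22.90) = -6.700 cm (virtual object).
Lens 2: 1/d_i2 = 1/(10.9) − 1/(-6.700) = 0.2410, so d_i2 = 4.149 cm; m₂ = −d_i2/d_o2 = +0.6193.
m = m₁·m₂ = (-0.3470)(+0.6193) = -0.215.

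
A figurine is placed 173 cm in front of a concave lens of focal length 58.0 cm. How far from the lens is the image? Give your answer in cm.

For a concave lens, f = -58.0 cm.
Thin-lens equation: 1/d_i = 1/f − 1/d_o = 1/(-58.00) − 1/(173) = -0.01724 − 0.005780 = -0.02302, so d_i = -43.4 cm.
The image is virtual, upright and reduced, on the same side as the object.

43.4 cm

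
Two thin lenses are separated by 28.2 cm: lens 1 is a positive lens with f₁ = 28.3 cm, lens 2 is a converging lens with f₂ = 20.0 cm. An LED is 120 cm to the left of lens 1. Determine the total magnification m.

Lens 1: 1/d_i1 = 1/(28.3) − 1/(120) = 0.02700, so d_i1 = 37.03 cm; m₁ = −d_i1/d_o1 = -0.3086.
d_o2 = 28.2 − (37.03) = -8.830 cm (virtual object).
Lens 2: 1/d_i2 = 1/(20.0) − 1/(-8.830) = 0.1633, so d_i2 = 6.126 cm; m₂ = −d_i2/d_o2 = +0.6937.
m = m₁·m₂ = (-0.3086)(+0.6937) = -0.214.

m = -0.214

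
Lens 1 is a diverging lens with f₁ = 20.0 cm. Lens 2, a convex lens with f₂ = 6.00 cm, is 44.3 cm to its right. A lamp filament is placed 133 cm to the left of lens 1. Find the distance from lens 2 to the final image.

Lens 1 is diverging, so f₁ = −20.0 cm.
Lens 1: 1/d_i1 = 1/f₁ − 1/d_o1 = 1/(-20.0) − 1/(133) = -0.05752, so d_i1 = -17.39 cm.
The intermediate image is 17.39 cm to the left of lens 1 (virtual), which is 44.3 − (-17.39) = 61.69 cm to the left of lens 2, so d_o2 = +61.69 cm.
Lens 2: 1/d_i2 = 1/f₂ − 1/d_o2 = 1/(6.00) − 1/(61.69) = 0.1505, so d_i2 = 6.65 cm.
The final image is real, 6.65 cm to the right of lens 2 (overall magnification ≈ -0.014).

6.65 cm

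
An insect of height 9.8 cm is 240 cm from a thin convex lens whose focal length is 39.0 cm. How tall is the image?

1/d_i = 1/f − 1/d_o = 1/(39.00) − 1/(240) = 0.02147, so d_i = 46.57 cm.
m = −d_i/d_o = -0.1940.
|h_i| = |m|·h_o = 0.1940 × 9.8 = 1.90 cm. The image is real, inverted and reduced, on the far side of the lens.

1.90 cm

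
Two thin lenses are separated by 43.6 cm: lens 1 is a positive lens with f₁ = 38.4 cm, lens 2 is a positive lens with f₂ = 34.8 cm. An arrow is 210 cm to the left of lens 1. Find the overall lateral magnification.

m = -0.204

Lens 1: 1/d_i1 = 1/(38.4) − 1/(210) = 0.02128, so d_i1 = 46.99 cm; m₁ = −d_i1/d_o1 = -0.2238.
d_o2 = 43.6 − (46.99) = -3.390 cm (virtual object).
Lens 2: 1/d_i2 = 1/(34.8) − 1/(-3.390) = 0.3237, so d_i2 = 3.089 cm; m₂ = −d_i2/d_o2 = +0.9112.
m = m₁·m₂ = (-0.2238)(+0.9112) = -0.204.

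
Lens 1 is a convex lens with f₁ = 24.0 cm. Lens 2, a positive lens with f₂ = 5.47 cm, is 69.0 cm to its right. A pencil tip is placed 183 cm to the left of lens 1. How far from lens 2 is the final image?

Lens 1: 1/d_i1 = 1/f₁ − 1/d_o1 = 1/(24.0) − 1/(183) = 0.03620, so d_i1 = 27.62 cm.
The intermediate image is 27.62 cm to the right of lens 1, which is 69.0 − (27.62) = 41.38 cm to the left of lens 2, so d_o2 = +41.38 cm.
Lens 2: 1/d_i2 = 1/f₂ − 1/d_o2 = 1/(5.47) − 1/(41.38) = 0.1586, so d_i2 = 6.30 cm.
The final image is real, 6.30 cm to the right of lens 2 (overall magnification ≈ 0.023).

6.30 cm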